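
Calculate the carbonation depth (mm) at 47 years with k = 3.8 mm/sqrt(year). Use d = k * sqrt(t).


depth = k * sqrt(t)
= 3.8 * sqrt(47)
= 26.05 mm

26.05


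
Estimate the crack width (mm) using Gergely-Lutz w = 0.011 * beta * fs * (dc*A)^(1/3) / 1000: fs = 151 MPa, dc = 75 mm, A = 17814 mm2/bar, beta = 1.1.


w = 0.011 * beta * fs * (dc * A)^(1/3) / 1000
= 0.011 * 1.1 * 151 * (75 * 17814)^(1/3) / 1000
= 0.201 mm

0.201


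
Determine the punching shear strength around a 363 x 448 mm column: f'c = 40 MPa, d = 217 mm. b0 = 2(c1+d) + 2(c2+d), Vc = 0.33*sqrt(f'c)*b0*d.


b0 = 2*(363 + 217) + 2*(448 + 217) = 2490 mm
Vc = 0.33 * sqrt(40) * 2490 * 217 / 1000
= 1127.72 kN

1127.72


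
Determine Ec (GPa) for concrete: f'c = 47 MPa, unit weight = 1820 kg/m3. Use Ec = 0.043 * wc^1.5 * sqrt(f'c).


Ec = 0.043 * 1820^1.5 * sqrt(47) / 1000
= 22.89 GPa

22.89


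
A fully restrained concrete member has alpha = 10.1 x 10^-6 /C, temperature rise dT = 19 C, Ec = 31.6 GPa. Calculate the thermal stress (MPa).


sigma = alpha * dT * Ec
= 10.1e-6 * 19 * 31.6 * 1000
= 6.064 MPa

6.064


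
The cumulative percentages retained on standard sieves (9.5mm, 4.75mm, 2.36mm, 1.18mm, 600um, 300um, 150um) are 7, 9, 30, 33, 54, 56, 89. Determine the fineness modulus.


FM = sum(cumulative % retained) / 100
= 278 / 100
= 2.78

2.78


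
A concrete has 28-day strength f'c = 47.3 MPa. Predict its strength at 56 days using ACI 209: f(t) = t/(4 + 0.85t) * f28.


f(56) = 56 / (4 + 0.85 * 56) * 47.3
= 56 / 51.6 * 47.3
= 51.33 MPa

51.33


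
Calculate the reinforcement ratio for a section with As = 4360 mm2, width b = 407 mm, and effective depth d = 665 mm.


rho = As / (b * d)
= 4360 / (407 * 665)
= 0.0161

0.0161


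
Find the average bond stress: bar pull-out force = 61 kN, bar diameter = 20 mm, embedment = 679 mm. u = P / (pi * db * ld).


u = P / (pi * db * ld)
= 61 * 1000 / (pi * 20 * 679)
= 1.43 MPa

1.43


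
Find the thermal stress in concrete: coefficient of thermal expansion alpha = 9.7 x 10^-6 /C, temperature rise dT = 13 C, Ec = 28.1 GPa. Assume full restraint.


sigma = alpha * dT * Ec
= 9.7e-6 * 13 * 28.1 * 1000
= 3.543 MPa

3.543


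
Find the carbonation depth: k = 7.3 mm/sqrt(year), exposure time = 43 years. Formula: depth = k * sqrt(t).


depth = k * sqrt(t)
= 7.3 * sqrt(43)
= 47.87 mm

47.87


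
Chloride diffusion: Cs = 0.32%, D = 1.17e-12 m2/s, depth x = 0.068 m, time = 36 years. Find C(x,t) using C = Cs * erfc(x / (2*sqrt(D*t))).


t_seconds = 36 * 365.25 * 24 * 3600 = 1136073600.0 s
arg = 0.068 / (2 * sqrt(1.17e-12 * 1136073600.0))
= 0.9326
erfc(0.9326) = 0.1872
C = 0.32 * 0.1872 = 0.0599%

0.0599


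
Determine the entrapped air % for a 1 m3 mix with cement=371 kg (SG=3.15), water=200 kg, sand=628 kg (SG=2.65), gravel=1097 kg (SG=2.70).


Vol cement = 371 / (3.15 * 1000) = 0.117778 m3
Vol water = 200 / 1000 = 0.2 m3
Vol sand = 628 / (2.65 * 1000) = 0.236981 m3
Vol gravel = 1097 / (2.70 * 1000) = 0.406296 m3
Total solid + water volume = 0.961055 m3
Air = (1 - 0.961055) * 100 = 3.89%

3.89


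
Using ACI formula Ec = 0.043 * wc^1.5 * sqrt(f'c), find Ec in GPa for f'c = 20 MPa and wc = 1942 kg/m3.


Ec = 0.043 * 1942^1.5 * sqrt(20) / 1000
= 16.46 GPa

16.46


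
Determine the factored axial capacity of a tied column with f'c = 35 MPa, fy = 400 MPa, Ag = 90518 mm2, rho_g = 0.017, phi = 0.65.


Ast = rho * Ag = 0.017 * 90518 = 1538.806 mm2
phi*Pn = 0.65 * 0.80 * (0.85 * 35 * (90518 - 1538.806) + 400 * 1538.806) / 1000
= 1696.58 kN

1696.58


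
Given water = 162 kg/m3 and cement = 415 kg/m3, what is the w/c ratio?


w/c = water / cement
w/c = 162 / 415 = 0.39

0.39


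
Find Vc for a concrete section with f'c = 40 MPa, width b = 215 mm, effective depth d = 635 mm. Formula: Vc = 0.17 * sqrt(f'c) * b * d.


Vc = 0.17 * sqrt(40) * 215 * 635 / 1000
= 146.79 kN

146.79


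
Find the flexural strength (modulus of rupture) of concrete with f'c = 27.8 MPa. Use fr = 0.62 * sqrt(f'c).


fr = 0.62 * sqrt(27.8)
= 3.269 MPa

3.269


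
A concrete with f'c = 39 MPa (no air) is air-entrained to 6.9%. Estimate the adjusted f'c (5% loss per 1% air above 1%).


Strength loss = (6.9 - 1) * 5 = 29.5%
f'c = 39 * (1 - 29.5/100)
= 27.5 MPa

27.5


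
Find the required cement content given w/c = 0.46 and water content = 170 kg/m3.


Cement = water / (w/c)
= 170 / 0.46
= 369.6 kg/m3

369.6


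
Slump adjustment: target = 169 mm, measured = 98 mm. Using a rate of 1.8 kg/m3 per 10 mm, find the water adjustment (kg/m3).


Difference = 169 - 98 = 71 mm
Water adjustment = 71 * 1.8 / 10 = 12.8 kg/m3

12.8


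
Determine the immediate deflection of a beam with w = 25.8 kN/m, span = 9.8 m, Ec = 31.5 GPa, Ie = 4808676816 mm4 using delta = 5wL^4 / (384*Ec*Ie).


Convert: L = 9.8 m = 9800 mm, Ec = 31.5 GPa = 31500 MPa
delta = 5 * 25.8 * 9800^4 / (384 * 31500 * 4808676816)
= 20.46 mm

20.46


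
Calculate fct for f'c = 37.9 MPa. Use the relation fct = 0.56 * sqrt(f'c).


fct = 0.56 * sqrt(37.9)
= 0.56 * 6.156
= 3.448 MPa

3.448


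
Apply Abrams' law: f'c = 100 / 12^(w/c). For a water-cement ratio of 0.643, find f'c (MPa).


f'c = 100 / 12^0.643
= 100 / 4.942
= 20.23 MPa

20.23


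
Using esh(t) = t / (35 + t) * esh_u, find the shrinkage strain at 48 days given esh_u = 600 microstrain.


esh(48) = 48 / (35 + 48) * 600
= 48 / 83 * 600
= 347.0 microstrain

347.0


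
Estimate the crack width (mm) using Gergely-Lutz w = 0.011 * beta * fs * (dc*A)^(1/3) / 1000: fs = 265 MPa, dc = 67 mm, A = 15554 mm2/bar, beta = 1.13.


w = 0.011 * beta * fs * (dc * A)^(1/3) / 1000
= 0.011 * 1.13 * 265 * (67 * 15554)^(1/3) / 1000
= 0.334 mm

0.334


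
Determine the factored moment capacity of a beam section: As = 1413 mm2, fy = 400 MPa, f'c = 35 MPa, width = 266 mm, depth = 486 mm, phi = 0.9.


a = As * fy / (0.85 * f'c * b)
= 1413 * 400 / (0.85 * 35 * 266)
= 71.4223 mm
Mn = As * fy * (d - a/2) / 10^6
= 254.5033 kN-m
phi*Mn = 0.9 * 254.5033 = 229.05 kN-m

229.05


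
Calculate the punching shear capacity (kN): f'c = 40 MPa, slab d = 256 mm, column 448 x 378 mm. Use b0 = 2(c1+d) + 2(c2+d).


b0 = 2*(448 + 256) + 2*(378 + 256) = 2676 mm
Vc = 0.33 * sqrt(40) * 2676 * 256 / 1000
= 1429.78 kN

1429.78


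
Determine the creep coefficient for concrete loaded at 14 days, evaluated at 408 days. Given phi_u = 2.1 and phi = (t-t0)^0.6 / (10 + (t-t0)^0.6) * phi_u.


dt = 408 - 14 = 394
phi = 394^0.6 / (10 + 394^0.6) * 2.1
= 1.644

1.644


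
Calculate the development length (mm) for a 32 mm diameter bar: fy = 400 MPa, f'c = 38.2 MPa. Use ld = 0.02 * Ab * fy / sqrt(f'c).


Ab = pi * 32^2 / 4 = 804.248 mm2
ld = 0.02 * 804.248 * 400 / sqrt(38.2)
= 1041.0 mm

1041.0


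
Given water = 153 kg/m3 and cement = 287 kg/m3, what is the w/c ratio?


w/c = water / cement
w/c = 153 / 287 = 0.533

0.533


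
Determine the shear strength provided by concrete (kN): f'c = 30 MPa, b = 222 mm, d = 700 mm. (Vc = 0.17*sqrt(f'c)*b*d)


Vc = 0.17 * sqrt(30) * 222 * 700 / 1000
= 144.7 kN

144.7


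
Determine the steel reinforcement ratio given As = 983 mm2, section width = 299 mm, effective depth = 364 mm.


rho = As / (b * d)
= 983 / (299 * 364)
= 0.009

0.009


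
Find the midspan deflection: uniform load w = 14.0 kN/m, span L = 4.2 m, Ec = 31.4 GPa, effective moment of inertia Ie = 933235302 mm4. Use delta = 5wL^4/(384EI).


Convert: L = 4.2 m = 4200 mm, Ec = 31.4 GPa = 31400 MPa
delta = 5 * 14.0 * 4200^4 / (384 * 31400 * 933235302)
= 1.94 mm

1.94


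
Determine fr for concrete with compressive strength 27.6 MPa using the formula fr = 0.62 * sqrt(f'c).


fr = 0.62 * sqrt(27.6)
= 3.257 MPa

3.257


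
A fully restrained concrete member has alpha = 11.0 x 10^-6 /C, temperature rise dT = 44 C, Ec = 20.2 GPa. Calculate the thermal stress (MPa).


sigma = alpha * dT * Ec
= 11.0e-6 * 44 * 20.2 * 1000
= 9.777 MPa

9.777


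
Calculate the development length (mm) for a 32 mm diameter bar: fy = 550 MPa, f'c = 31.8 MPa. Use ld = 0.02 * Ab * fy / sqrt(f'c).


Ab = pi * 32^2 / 4 = 804.248 mm2
ld = 0.02 * 804.248 * 550 / sqrt(31.8)
= 1568.8 mm

1568.8


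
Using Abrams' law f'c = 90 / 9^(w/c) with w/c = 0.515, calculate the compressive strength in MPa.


f'c = 90 / 9^0.515
= 90 / 3.101
= 29.03 MPa

29.03


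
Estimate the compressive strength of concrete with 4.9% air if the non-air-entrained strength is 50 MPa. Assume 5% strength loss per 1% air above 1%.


Strength loss = (4.9 - 1) * 5 = 19.5%
f'c = 50 * (1 - 19.5/100)
= 40.25 MPa

40.25


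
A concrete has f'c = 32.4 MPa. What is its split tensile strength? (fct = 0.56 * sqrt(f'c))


fct = 0.56 * sqrt(32.4)
= 0.56 * 5.692
= 3.188 MPa

3.188


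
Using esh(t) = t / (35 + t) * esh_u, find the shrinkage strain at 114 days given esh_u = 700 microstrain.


esh(114) = 114 / (35 + 114) * 700
= 114 / 149 * 700
= 535.6 microstrain

535.6


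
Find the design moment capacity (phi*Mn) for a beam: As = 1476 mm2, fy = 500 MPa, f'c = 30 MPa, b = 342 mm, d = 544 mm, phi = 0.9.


a = As * fy / (0.85 * f'c * b)
= 1476 * 500 / (0.85 * 30 * 342)
= 84.6233 mm
Mn = As * fy * (d - a/2) / 10^6
= 370.246 kN-m
phi*Mn = 0.9 * 370.246 = 333.22 kN-m

333.22


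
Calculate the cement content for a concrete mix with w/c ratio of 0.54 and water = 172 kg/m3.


Cement = water / (w/c)
= 172 / 0.54
= 318.5 kg/m3

318.5


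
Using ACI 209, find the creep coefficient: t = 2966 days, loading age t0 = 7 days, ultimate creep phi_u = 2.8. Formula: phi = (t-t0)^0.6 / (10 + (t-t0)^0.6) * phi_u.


dt = 2966 - 7 = 2959
phi = 2959^0.6 / (10 + 2959^0.6) * 2.8
= 2.586

2.586


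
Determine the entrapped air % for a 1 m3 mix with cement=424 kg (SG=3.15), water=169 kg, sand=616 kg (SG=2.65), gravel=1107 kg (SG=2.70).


Vol cement = 424 / (3.15 * 1000) = 0.134603 m3
Vol water = 169 / 1000 = 0.169 m3
Vol sand = 616 / (2.65 * 1000) = 0.232453 m3
Vol gravel = 1107 / (2.70 * 1000) = 0.41 m3
Total solid + water volume = 0.946056 m3
Air = (1 - 0.946056) * 100 = 5.39%

5.39


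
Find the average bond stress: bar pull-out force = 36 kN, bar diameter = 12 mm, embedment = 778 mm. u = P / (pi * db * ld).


u = P / (pi * db * ld)
= 36 * 1000 / (pi * 12 * 778)
= 1.227 MPa

1.227


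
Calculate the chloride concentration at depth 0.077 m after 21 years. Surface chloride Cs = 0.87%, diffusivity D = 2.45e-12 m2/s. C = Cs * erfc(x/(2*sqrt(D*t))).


t_seconds = 21 * 365.25 * 24 * 3600 = 662709600.0 s
arg = 0.077 / (2 * sqrt(2.45e-12 * 662709600.0))
= 0.9555
erfc(0.9555) = 0.1766
C = 0.87 * 0.1766 = 0.1537%

0.1537


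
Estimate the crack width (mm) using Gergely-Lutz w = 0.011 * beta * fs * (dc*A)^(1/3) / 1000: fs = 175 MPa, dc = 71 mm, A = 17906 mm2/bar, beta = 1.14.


w = 0.011 * beta * fs * (dc * A)^(1/3) / 1000
= 0.011 * 1.14 * 175 * (71 * 17906)^(1/3) / 1000
= 0.238 mm

0.238


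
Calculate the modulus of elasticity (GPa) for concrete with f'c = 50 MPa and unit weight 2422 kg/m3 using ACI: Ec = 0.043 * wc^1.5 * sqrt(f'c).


Ec = 0.043 * 2422^1.5 * sqrt(50) / 1000
= 36.24 GPa

36.24


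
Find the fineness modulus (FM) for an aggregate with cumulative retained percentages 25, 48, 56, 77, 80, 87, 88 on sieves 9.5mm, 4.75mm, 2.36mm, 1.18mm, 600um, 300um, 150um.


FM = sum(cumulative % retained) / 100
= 461 / 100
= 4.61

4.61


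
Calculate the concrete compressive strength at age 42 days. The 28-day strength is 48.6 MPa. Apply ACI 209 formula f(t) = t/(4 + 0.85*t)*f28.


f(42) = 42 / (4 + 0.85 * 42) * 48.6
= 42 / 39.7 * 48.6
= 51.42 MPa

51.42


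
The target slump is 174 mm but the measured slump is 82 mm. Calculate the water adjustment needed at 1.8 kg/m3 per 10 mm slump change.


Difference = 174 - 82 = 92 mm
Water adjustment = 92 * 1.8 / 10 = 16.6 kg/m3

16.6


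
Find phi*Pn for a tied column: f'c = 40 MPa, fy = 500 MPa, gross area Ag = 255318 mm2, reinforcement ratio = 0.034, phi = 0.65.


Ast = rho * Ag = 0.034 * 255318 = 8680.812 mm2
phi*Pn = 0.65 * 0.80 * (0.85 * 40 * (255318 - 8680.812) + 500 * 8680.812) / 1000
= 6617.56 kN

6617.56


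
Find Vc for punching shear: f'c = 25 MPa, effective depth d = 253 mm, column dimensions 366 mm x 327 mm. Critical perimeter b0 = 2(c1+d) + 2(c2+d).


b0 = 2*(366 + 253) + 2*(327 + 253) = 2398 mm
Vc = 0.33 * sqrt(25) * 2398 * 253 / 1000
= 1001.05 kN

1001.05


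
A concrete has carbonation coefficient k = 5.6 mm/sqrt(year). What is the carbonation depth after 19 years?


depth = k * sqrt(t)
= 5.6 * sqrt(19)
= 24.41 mm

24.41


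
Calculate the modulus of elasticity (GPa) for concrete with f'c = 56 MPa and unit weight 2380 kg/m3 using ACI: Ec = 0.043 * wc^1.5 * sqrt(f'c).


Ec = 0.043 * 2380^1.5 * sqrt(56) / 1000
= 37.36 GPa

37.36


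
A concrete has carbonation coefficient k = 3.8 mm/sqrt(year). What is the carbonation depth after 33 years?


depth = k * sqrt(t)
= 3.8 * sqrt(33)
= 21.83 mm

21.83


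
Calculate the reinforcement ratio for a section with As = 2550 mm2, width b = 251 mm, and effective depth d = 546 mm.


rho = As / (b * d)
= 2550 / (251 * 546)
= 0.0186

0.0186


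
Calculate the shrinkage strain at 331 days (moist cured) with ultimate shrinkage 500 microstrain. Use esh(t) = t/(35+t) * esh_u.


esh(331) = 331 / (35 + 331) * 500
= 331 / 366 * 500
= 452.2 microstrain

452.2


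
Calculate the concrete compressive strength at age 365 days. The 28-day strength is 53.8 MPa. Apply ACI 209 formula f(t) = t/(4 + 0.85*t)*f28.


f(365) = 365 / (4 + 0.85 * 365) * 53.8
= 365 / 314.25 * 53.8
= 62.49 MPa

62.49


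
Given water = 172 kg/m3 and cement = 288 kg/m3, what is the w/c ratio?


w/c = water / cement
w/c = 172 / 288 = 0.597

0.597


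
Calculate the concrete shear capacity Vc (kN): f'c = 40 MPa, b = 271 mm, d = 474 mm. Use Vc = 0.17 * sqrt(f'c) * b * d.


Vc = 0.17 * sqrt(40) * 271 * 474 / 1000
= 138.11 kN

138.11


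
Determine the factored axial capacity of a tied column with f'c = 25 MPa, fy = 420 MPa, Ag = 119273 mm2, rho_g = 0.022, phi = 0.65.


Ast = rho * Ag = 0.022 * 119273 = 2624.006 mm2
phi*Pn = 0.65 * 0.80 * (0.85 * 25 * (119273 - 2624.006) + 420 * 2624.006) / 1000
= 1862.05 kN

1862.05


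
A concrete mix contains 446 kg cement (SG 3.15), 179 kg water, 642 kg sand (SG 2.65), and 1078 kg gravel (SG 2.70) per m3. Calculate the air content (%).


Vol cement = 446 / (3.15 * 1000) = 0.141587 m3
Vol water = 179 / 1000 = 0.179 m3
Vol sand = 642 / (2.65 * 1000) = 0.242264 m3
Vol gravel = 1078 / (2.70 * 1000) = 0.399259 m3
Total solid + water volume = 0.962111 m3
Air = (1 - 0.962111) * 100 = 3.79%

3.79


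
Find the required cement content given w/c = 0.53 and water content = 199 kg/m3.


Cement = water / (w/c)
= 199 / 0.53
= 375.5 kg/m3

375.5


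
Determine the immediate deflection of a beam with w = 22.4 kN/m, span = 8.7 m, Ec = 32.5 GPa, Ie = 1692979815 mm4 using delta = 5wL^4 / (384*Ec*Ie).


Convert: L = 8.7 m = 8700 mm, Ec = 32.5 GPa = 32500 MPa
delta = 5 * 22.4 * 8700^4 / (384 * 32500 * 1692979815)
= 30.37 mm

30.37


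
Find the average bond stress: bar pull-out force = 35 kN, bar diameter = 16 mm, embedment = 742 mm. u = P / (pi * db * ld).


u = P / (pi * db * ld)
= 35 * 1000 / (pi * 16 * 742)
= 0.938 MPa

0.938


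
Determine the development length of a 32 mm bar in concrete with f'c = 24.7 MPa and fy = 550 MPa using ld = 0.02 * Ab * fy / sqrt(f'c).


Ab = pi * 32^2 / 4 = 804.248 mm2
ld = 0.02 * 804.248 * 550 / sqrt(24.7)
= 1780.1 mm

1780.1


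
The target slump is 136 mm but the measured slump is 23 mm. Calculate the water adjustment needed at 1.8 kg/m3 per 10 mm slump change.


Difference = 136 - 23 = 113 mm
Water adjustment = 113 * 1.8 / 10 = 20.3 kg/m3

20.3


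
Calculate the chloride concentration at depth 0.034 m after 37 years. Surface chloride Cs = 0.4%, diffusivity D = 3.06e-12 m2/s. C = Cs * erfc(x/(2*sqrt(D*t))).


t_seconds = 37 * 365.25 * 24 * 3600 = 1167631200.0 s
arg = 0.034 / (2 * sqrt(3.06e-12 * 1167631200.0))
= 0.2844
erfc(0.2844) = 0.6875
C = 0.4 * 0.6875 = 0.275%

0.275


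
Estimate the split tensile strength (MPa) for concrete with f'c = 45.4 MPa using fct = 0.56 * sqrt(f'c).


fct = 0.56 * sqrt(45.4)
= 0.56 * 6.738
= 3.773 MPa

3.773


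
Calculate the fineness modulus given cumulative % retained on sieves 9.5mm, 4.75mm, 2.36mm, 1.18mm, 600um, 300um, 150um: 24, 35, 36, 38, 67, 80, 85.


FM = sum(cumulative % retained) / 100
= 365 / 100
= 3.65

3.65


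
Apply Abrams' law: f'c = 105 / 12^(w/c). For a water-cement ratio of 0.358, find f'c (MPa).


f'c = 105 / 12^0.358
= 105 / 2.434
= 43.14 MPa

43.14


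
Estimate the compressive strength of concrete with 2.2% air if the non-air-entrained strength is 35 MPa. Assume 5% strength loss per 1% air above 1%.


Strength loss = (2.2 - 1) * 5 = 6.0%
f'c = 35 * (1 - 6.0/100)
= 32.9 MPa

32.9


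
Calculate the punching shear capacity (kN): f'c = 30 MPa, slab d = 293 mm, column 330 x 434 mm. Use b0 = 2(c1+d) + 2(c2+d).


b0 = 2*(330 + 293) + 2*(434 + 293) = 2700 mm
Vc = 0.33 * sqrt(30) * 2700 * 293 / 1000
= 1429.9 kN

1429.9


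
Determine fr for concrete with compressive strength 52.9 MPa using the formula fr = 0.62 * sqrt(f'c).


fr = 0.62 * sqrt(52.9)
= 4.509 MPa

4.509


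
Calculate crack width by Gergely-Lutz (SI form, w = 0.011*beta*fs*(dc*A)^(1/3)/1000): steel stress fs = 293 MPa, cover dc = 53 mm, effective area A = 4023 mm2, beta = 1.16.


w = 0.011 * beta * fs * (dc * A)^(1/3) / 1000
= 0.011 * 1.16 * 293 * (53 * 4023)^(1/3) / 1000
= 0.223 mm

0.223


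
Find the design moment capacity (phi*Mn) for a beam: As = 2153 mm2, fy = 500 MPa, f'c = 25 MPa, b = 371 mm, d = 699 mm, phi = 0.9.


a = As * fy / (0.85 * f'c * b)
= 2153 * 500 / (0.85 * 25 * 371)
= 136.5467 mm
Mn = As * fy * (d - a/2) / 10^6
= 678.9772 kN-m
phi*Mn = 0.9 * 678.9772 = 611.08 kN-m

611.08


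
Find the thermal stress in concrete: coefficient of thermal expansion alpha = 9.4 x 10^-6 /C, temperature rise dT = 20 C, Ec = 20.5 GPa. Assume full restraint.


sigma = alpha * dT * Ec
= 9.4e-6 * 20 * 20.5 * 1000
= 3.854 MPa

3.854


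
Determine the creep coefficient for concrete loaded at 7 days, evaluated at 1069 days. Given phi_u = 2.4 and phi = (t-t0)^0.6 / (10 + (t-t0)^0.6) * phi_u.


dt = 1069 - 7 = 1062
phi = 1062^0.6 / (10 + 1062^0.6) * 2.4
= 2.082

2.082


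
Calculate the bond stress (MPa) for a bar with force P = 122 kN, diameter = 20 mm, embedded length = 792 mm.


u = P / (pi * db * ld)
= 122 * 1000 / (pi * 20 * 792)
= 2.452 MPa

2.452


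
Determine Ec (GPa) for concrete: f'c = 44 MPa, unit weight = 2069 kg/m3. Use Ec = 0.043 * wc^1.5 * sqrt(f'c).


Ec = 0.043 * 2069^1.5 * sqrt(44) / 1000
= 26.84 GPa

26.84


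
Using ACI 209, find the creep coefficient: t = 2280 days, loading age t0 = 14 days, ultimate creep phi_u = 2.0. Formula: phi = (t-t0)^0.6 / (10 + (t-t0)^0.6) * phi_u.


dt = 2280 - 14 = 2266
phi = 2266^0.6 / (10 + 2266^0.6) * 2.0
= 1.823

1.823


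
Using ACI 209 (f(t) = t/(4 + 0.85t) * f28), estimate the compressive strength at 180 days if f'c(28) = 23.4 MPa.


f(180) = 180 / (4 + 0.85 * 180) * 23.4
= 180 / 157.0 * 23.4
= 26.83 MPa

26.83


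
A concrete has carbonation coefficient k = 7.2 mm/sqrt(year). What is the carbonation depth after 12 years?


depth = k * sqrt(t)
= 7.2 * sqrt(12)
= 24.94 mm

24.94


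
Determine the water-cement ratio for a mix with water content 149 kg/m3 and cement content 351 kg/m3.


w/c = water / cement
w/c = 149 / 351 = 0.425

0.425


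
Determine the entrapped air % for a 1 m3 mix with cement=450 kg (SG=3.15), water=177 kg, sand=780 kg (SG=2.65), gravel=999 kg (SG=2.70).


Vol cement = 450 / (3.15 * 1000) = 0.142857 m3
Vol water = 177 / 1000 = 0.177 m3
Vol sand = 780 / (2.65 * 1000) = 0.29434 m3
Vol gravel = 999 / (2.70 * 1000) = 0.37 m3
Total solid + water volume = 0.984197 m3
Air = (1 - 0.984197) * 100 = 1.58%

1.58


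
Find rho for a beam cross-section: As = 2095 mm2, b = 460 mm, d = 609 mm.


rho = As / (b * d)
= 2095 / (460 * 609)
= 0.0075

0.0075


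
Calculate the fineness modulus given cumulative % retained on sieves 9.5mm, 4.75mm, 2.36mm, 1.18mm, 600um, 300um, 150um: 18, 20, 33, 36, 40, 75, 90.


FM = sum(cumulative % retained) / 100
= 312 / 100
= 3.12

3.12


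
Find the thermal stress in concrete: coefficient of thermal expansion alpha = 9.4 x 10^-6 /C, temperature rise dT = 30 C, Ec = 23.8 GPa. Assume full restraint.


sigma = alpha * dT * Ec
= 9.4e-6 * 30 * 23.8 * 1000
= 6.712 MPa

6.712


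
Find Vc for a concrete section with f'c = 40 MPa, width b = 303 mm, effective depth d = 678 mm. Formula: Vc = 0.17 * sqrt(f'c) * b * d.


Vc = 0.17 * sqrt(40) * 303 * 678 / 1000
= 220.88 kN

220.88


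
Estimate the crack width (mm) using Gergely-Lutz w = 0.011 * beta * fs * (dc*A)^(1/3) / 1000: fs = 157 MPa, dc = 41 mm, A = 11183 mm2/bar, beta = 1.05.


w = 0.011 * beta * fs * (dc * A)^(1/3) / 1000
= 0.011 * 1.05 * 157 * (41 * 11183)^(1/3) / 1000
= 0.14 mm

0.14


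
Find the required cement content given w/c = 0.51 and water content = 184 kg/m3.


Cement = water / (w/c)
= 184 / 0.51
= 360.8 kg/m3

360.8


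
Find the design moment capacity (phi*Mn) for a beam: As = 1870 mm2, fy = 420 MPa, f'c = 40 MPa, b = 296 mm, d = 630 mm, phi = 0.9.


a = As * fy / (0.85 * f'c * b)
= 1870 * 420 / (0.85 * 40 * 296)
= 78.0405 mm
Mn = As * fy * (d - a/2) / 10^6
= 464.1555 kN-m
phi*Mn = 0.9 * 464.1555 = 417.74 kN-m

417.74


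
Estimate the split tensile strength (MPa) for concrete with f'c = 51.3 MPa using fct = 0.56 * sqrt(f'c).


fct = 0.56 * sqrt(51.3)
= 0.56 * 7.162
= 4.011 MPa

4.011


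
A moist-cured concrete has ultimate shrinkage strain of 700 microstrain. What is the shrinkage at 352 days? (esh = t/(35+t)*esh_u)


esh(352) = 352 / (35 + 352) * 700
= 352 / 387 * 700
= 636.7 microstrain

636.7


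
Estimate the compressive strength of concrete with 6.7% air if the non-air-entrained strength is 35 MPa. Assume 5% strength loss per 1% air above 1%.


Strength loss = (6.7 - 1) * 5 = 28.5%
f'c = 35 * (1 - 28.5/100)
= 25.03 MPa

25.03


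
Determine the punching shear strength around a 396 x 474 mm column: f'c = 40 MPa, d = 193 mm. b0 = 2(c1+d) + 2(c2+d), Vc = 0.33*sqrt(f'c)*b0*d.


b0 = 2*(396 + 193) + 2*(474 + 193) = 2512 mm
Vc = 0.33 * sqrt(40) * 2512 * 193 / 1000
= 1011.86 kN

1011.86


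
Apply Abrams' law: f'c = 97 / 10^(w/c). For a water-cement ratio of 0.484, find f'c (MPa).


f'c = 97 / 10^0.484
= 97 / 3.048
= 31.83 MPa

31.83


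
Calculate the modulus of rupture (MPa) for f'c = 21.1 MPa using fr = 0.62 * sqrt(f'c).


fr = 0.62 * sqrt(21.1)
= 2.848 MPa

2.848


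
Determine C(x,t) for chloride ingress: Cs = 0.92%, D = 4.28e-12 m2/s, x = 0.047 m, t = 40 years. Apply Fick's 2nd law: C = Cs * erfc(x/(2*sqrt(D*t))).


t_seconds = 40 * 365.25 * 24 * 3600 = 1262304000.0 s
arg = 0.047 / (2 * sqrt(4.28e-12 * 1262304000.0))
= 0.3197
erfc(0.3197) = 0.6512
C = 0.92 * 0.6512 = 0.5991%

0.5991


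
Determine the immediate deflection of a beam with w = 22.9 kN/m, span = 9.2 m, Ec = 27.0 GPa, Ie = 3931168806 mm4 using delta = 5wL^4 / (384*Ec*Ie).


Convert: L = 9.2 m = 9200 mm, Ec = 27.0 GPa = 27000 MPa
delta = 5 * 22.9 * 9200^4 / (384 * 27000 * 3931168806)
= 20.13 mm

20.13


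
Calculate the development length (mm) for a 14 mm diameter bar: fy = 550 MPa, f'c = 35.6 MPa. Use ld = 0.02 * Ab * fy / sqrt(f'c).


Ab = pi * 14^2 / 4 = 153.938 mm2
ld = 0.02 * 153.938 * 550 / sqrt(35.6)
= 283.8 mm

283.8


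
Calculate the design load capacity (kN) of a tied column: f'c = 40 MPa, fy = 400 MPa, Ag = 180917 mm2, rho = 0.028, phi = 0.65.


Ast = rho * Ag = 0.028 * 180917 = 5065.676 mm2
phi*Pn = 0.65 * 0.80 * (0.85 * 40 * (180917 - 5065.676) + 400 * 5065.676) / 1000
= 4162.71 kN

4162.71


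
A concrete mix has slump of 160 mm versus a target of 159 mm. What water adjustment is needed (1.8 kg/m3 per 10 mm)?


Difference = 159 - 160 = -1 mm
Water adjustment = -1 * 1.8 / 10 = -0.2 kg/m3

-0.2


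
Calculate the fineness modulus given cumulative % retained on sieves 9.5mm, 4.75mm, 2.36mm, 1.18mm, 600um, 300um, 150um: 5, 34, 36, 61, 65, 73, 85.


FM = sum(cumulative % retained) / 100
= 359 / 100
= 3.59

3.59


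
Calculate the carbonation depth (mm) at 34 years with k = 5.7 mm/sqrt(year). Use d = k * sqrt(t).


depth = k * sqrt(t)
= 5.7 * sqrt(34)
= 33.24 mm

33.24


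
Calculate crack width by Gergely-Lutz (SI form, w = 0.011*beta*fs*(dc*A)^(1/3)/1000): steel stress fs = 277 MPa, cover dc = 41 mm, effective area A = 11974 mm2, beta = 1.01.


w = 0.011 * beta * fs * (dc * A)^(1/3) / 1000
= 0.011 * 1.01 * 277 * (41 * 11974)^(1/3) / 1000
= 0.243 mm

0.243


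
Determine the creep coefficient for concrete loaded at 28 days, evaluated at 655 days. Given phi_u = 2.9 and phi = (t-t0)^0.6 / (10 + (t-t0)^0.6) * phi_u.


dt = 655 - 28 = 627
phi = 627^0.6 / (10 + 627^0.6) * 2.9
= 2.397

2.397


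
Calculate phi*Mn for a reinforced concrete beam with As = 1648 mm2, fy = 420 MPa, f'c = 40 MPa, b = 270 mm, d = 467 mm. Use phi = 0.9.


a = As * fy / (0.85 * f'c * b)
= 1648 * 420 / (0.85 * 40 * 270)
= 75.3987 mm
Mn = As * fy * (d - a/2) / 10^6
= 297.1447 kN-m
phi*Mn = 0.9 * 297.1447 = 267.43 kN-m

267.43


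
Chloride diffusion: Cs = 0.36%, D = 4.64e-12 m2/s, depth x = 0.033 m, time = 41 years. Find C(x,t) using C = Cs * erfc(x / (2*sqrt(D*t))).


t_seconds = 41 * 365.25 * 24 * 3600 = 1293861600.0 s
arg = 0.033 / (2 * sqrt(4.64e-12 * 1293861600.0))
= 0.213
erfc(0.213) = 0.7633
C = 0.36 * 0.7633 = 0.2748%

0.2748


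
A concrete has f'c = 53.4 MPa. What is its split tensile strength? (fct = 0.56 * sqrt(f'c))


fct = 0.56 * sqrt(53.4)
= 0.56 * 7.308
= 4.092 MPa

4.092


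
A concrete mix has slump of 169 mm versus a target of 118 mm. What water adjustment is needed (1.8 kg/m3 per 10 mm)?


Difference = 118 - 169 = -51 mm
Water adjustment = -51 * 1.8 / 10 = -9.2 kg/m3

-9.2


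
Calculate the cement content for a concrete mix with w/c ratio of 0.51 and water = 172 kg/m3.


Cement = water / (w/c)
= 172 / 0.51
= 337.3 kg/m3

337.3


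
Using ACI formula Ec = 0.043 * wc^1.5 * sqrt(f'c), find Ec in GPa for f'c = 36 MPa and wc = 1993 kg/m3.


Ec = 0.043 * 1993^1.5 * sqrt(36) / 1000
= 22.96 GPa

22.96


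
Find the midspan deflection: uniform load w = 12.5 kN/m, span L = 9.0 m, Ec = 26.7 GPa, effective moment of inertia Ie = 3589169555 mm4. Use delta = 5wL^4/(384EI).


Convert: L = 9.0 m = 9000 mm, Ec = 26.7 GPa = 26700 MPa
delta = 5 * 12.5 * 9000^4 / (384 * 26700 * 3589169555)
= 11.14 mm

11.14


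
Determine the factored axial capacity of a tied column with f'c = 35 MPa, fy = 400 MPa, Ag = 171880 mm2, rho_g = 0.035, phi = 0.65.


Ast = rho * Ag = 0.035 * 171880 = 6015.8 mm2
phi*Pn = 0.65 * 0.80 * (0.85 * 35 * (171880 - 6015.8) + 400 * 6015.8) / 1000
= 3817.21 kN

3817.21


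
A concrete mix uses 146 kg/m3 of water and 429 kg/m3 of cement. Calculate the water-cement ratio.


w/c = water / cement
w/c = 146 / 429 = 0.34

0.34


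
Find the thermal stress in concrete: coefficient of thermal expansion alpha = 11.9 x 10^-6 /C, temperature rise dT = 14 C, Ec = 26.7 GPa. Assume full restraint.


sigma = alpha * dT * Ec
= 11.9e-6 * 14 * 26.7 * 1000
= 4.448 MPa

4.448


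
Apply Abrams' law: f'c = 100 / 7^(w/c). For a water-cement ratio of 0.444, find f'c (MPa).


f'c = 100 / 7^0.444
= 100 / 2.373
= 42.15 MPa

42.15


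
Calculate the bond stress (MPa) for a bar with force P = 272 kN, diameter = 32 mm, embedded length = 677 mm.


u = P / (pi * db * ld)
= 272 * 1000 / (pi * 32 * 677)
= 3.997 MPa

3.997


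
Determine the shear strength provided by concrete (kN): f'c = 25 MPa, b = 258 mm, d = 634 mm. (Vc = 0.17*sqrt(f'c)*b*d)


Vc = 0.17 * sqrt(25) * 258 * 634 / 1000
= 139.04 kN

139.04


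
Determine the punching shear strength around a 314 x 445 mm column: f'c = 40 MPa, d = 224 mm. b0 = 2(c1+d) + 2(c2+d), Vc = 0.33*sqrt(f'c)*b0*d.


b0 = 2*(314 + 224) + 2*(445 + 224) = 2414 mm
Vc = 0.33 * sqrt(40) * 2414 * 224 / 1000
= 1128.57 kN

1128.57


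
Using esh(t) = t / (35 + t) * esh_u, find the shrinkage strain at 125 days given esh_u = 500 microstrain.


esh(125) = 125 / (35 + 125) * 500
= 125 / 160 * 500
= 390.6 microstrain

390.6


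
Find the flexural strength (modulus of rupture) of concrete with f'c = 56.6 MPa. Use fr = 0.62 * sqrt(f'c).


fr = 0.62 * sqrt(56.6)
= 4.664 MPa

4.664


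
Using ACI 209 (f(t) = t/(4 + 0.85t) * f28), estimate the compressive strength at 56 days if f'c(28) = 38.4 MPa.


f(56) = 56 / (4 + 0.85 * 56) * 38.4
= 56 / 51.6 * 38.4
= 41.67 MPa

41.67


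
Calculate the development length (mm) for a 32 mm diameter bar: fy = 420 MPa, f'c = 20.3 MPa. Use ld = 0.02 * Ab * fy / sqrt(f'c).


Ab = pi * 32^2 / 4 = 804.248 mm2
ld = 0.02 * 804.248 * 420 / sqrt(20.3)
= 1499.4 mm

1499.4


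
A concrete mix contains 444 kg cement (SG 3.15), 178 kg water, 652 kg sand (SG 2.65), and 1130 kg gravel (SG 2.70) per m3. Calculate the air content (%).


Vol cement = 444 / (3.15 * 1000) = 0.140952 m3
Vol water = 178 / 1000 = 0.178 m3
Vol sand = 652 / (2.65 * 1000) = 0.246038 m3
Vol gravel = 1130 / (2.70 * 1000) = 0.418519 m3
Total solid + water volume = 0.983509 m3
Air = (1 - 0.983509) * 100 = 1.65%

1.65


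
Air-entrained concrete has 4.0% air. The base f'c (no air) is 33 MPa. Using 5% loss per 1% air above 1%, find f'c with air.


Strength loss = (4.0 - 1) * 5 = 15.0%
f'c = 33 * (1 - 15.0/100)
= 28.05 MPa

28.05


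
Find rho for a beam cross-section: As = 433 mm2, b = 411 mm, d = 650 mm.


rho = As / (b * d)
= 433 / (411 * 650)
= 0.0016

0.0016


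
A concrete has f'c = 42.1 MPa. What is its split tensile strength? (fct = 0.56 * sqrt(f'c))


fct = 0.56 * sqrt(42.1)
= 0.56 * 6.488
= 3.634 MPa

3.634


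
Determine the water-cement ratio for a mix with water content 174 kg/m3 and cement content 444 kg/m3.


w/c = water / cement
w/c = 174 / 444 = 0.392

0.392


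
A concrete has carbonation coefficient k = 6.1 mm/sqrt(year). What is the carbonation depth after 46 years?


depth = k * sqrt(t)
= 6.1 * sqrt(46)
= 41.37 mm

41.37


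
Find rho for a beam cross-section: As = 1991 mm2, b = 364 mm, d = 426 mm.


rho = As / (b * d)
= 1991 / (364 * 426)
= 0.0128

0.0128


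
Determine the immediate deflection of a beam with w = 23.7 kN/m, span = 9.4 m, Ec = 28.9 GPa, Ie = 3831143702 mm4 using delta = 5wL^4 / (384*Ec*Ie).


Convert: L = 9.4 m = 9400 mm, Ec = 28.9 GPa = 28900 MPa
delta = 5 * 23.7 * 9400^4 / (384 * 28900 * 3831143702)
= 21.76 mm

21.76


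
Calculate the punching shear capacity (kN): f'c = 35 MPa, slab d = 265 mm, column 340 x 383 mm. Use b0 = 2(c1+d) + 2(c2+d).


b0 = 2*(340 + 265) + 2*(383 + 265) = 2506 mm
Vc = 0.33 * sqrt(35) * 2506 * 265 / 1000
= 1296.51 kN

1296.51


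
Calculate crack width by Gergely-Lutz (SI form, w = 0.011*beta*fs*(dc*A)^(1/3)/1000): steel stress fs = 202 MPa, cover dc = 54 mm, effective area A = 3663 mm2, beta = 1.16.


w = 0.011 * beta * fs * (dc * A)^(1/3) / 1000
= 0.011 * 1.16 * 202 * (54 * 3663)^(1/3) / 1000
= 0.15 mm

0.15


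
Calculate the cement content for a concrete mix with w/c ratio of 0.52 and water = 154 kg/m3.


Cement = water / (w/c)
= 154 / 0.52
= 296.2 kg/m3

296.2


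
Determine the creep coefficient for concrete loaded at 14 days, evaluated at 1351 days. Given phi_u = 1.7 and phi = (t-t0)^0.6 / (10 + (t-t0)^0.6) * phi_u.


dt = 1351 - 14 = 1337
phi = 1337^0.6 / (10 + 1337^0.6) * 1.7
= 1.5

1.5


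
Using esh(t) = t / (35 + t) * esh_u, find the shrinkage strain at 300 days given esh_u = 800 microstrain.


esh(300) = 300 / (35 + 300) * 800
= 300 / 335 * 800
= 716.4 microstrain

716.4


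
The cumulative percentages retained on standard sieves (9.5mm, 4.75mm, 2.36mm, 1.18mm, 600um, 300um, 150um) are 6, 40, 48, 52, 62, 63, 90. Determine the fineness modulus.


FM = sum(cumulative % retained) / 100
= 361 / 100
= 3.61

3.61


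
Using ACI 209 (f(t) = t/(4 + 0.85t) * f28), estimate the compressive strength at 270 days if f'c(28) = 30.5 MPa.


f(270) = 270 / (4 + 0.85 * 270) * 30.5
= 270 / 233.5 * 30.5
= 35.27 MPa

35.27


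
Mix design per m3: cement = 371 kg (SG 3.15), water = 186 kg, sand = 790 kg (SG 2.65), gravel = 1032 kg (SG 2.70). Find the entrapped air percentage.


Vol cement = 371 / (3.15 * 1000) = 0.117778 m3
Vol water = 186 / 1000 = 0.186 m3
Vol sand = 790 / (2.65 * 1000) = 0.298113 m3
Vol gravel = 1032 / (2.70 * 1000) = 0.382222 m3
Total solid + water volume = 0.984113 m3
Air = (1 - 0.984113) * 100 = 1.59%

1.59


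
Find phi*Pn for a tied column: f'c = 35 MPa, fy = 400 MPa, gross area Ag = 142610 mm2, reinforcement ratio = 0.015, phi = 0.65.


Ast = rho * Ag = 0.015 * 142610 = 2139.15 mm2
phi*Pn = 0.65 * 0.80 * (0.85 * 35 * (142610 - 2139.15) + 400 * 2139.15) / 1000
= 2618.03 kN

2618.03


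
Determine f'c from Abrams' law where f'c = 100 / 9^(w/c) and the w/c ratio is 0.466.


f'c = 100 / 9^0.466
= 100 / 2.784
= 35.92 MPa

35.92


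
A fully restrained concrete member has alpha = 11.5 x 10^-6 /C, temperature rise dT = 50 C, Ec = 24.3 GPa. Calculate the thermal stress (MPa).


sigma = alpha * dT * Ec
= 11.5e-6 * 50 * 24.3 * 1000
= 13.973 MPa

13.973


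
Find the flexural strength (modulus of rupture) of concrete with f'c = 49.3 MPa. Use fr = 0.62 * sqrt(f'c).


fr = 0.62 * sqrt(49.3)
= 4.353 MPa

4.353


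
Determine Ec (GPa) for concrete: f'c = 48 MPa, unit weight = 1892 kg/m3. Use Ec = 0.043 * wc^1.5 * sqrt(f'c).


Ec = 0.043 * 1892^1.5 * sqrt(48) / 1000
= 24.52 GPa

24.52


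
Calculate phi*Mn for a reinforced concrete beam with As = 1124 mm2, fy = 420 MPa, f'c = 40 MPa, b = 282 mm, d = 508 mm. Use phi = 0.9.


a = As * fy / (0.85 * f'c * b)
= 1124 * 420 / (0.85 * 40 * 282)
= 49.2365 mm
Mn = As * fy * (d - a/2) / 10^6
= 228.1948 kN-m
phi*Mn = 0.9 * 228.1948 = 205.38 kN-m

205.38


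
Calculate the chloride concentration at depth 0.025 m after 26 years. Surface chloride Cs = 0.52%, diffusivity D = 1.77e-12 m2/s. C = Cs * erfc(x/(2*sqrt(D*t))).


t_seconds = 26 * 365.25 * 24 * 3600 = 820497600.0 s
arg = 0.025 / (2 * sqrt(1.77e-12 * 820497600.0))
= 0.328
erfc(0.328) = 0.6427
C = 0.52 * 0.6427 = 0.3342%

0.3342


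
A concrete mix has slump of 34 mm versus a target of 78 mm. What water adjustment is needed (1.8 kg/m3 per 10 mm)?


Difference = 78 - 34 = 44 mm
Water adjustment = 44 * 1.8 / 10 = 7.9 kg/m3

7.9


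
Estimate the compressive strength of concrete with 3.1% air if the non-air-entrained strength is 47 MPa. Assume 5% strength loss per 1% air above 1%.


Strength loss = (3.1 - 1) * 5 = 10.5%
f'c = 47 * (1 - 10.5/100)
= 42.06 MPa

42.06


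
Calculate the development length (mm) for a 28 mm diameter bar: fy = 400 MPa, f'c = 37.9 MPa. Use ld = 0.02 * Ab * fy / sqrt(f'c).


Ab = pi * 28^2 / 4 = 615.752 mm2
ld = 0.02 * 615.752 * 400 / sqrt(37.9)
= 800.2 mm

800.2


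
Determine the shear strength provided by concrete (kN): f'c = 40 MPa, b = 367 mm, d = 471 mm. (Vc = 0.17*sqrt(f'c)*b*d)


Vc = 0.17 * sqrt(40) * 367 * 471 / 1000
= 185.85 kN

185.85


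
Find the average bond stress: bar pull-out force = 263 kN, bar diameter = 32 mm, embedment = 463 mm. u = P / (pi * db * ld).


u = P / (pi * db * ld)
= 263 * 1000 / (pi * 32 * 463)
= 5.65 MPa

5.65


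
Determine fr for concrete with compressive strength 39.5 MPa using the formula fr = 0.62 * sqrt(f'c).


fr = 0.62 * sqrt(39.5)
= 3.897 MPa

3.897


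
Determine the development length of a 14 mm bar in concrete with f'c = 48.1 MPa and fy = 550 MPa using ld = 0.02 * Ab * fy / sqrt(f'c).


Ab = pi * 14^2 / 4 = 153.938 mm2
ld = 0.02 * 153.938 * 550 / sqrt(48.1)
= 244.2 mm

244.2


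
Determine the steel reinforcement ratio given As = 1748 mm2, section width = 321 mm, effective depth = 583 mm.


rho = As / (b * d)
= 1748 / (321 * 583)
= 0.0093

0.0093


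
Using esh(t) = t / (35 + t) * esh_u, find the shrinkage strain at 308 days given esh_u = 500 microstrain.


esh(308) = 308 / (35 + 308) * 500
= 308 / 343 * 500
= 449.0 microstrain

449.0


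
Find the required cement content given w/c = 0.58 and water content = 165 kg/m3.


Cement = water / (w/c)
= 165 / 0.58
= 284.5 kg/m3

284.5


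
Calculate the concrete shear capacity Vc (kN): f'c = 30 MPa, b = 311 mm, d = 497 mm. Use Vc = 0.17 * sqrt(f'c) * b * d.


Vc = 0.17 * sqrt(30) * 311 * 497 / 1000
= 143.92 kN

143.92


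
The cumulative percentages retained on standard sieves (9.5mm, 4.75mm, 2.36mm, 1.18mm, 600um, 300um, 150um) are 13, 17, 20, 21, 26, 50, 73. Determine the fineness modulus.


FM = sum(cumulative % retained) / 100
= 220 / 100
= 2.2

2.2


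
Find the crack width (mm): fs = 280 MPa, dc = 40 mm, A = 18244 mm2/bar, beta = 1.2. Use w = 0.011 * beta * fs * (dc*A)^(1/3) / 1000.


w = 0.011 * beta * fs * (dc * A)^(1/3) / 1000
= 0.011 * 1.2 * 280 * (40 * 18244)^(1/3) / 1000
= 0.333 mm

0.333


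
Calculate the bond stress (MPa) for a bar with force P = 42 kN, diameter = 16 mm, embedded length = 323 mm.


u = P / (pi * db * ld)
= 42 * 1000 / (pi * 16 * 323)
= 2.587 MPa

2.587


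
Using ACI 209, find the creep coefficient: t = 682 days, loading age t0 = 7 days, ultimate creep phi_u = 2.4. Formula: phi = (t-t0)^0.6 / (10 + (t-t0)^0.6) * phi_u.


dt = 682 - 7 = 675
phi = 675^0.6 / (10 + 675^0.6) * 2.4
= 1.999

1.999


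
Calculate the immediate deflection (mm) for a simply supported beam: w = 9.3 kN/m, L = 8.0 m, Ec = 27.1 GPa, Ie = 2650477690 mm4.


Convert: L = 8.0 m = 8000 mm, Ec = 27.1 GPa = 27100 MPa
delta = 5 * 9.3 * 8000^4 / (384 * 27100 * 2650477690)
= 6.91 mm

6.91


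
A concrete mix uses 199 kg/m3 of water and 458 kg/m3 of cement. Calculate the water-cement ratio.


w/c = water / cement
w/c = 199 / 458 = 0.434

0.434


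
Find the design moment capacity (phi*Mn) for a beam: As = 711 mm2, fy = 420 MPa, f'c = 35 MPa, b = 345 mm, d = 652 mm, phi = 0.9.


a = As * fy / (0.85 * f'c * b)
= 711 * 420 / (0.85 * 35 * 345)
= 29.0946 mm
Mn = As * fy * (d - a/2) / 10^6
= 190.3561 kN-m
phi*Mn = 0.9 * 190.3561 = 171.32 kN-m

171.32


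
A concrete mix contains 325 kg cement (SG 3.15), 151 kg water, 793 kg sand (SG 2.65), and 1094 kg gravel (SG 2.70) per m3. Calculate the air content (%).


Vol cement = 325 / (3.15 * 1000) = 0.103175 m3
Vol water = 151 / 1000 = 0.151 m3
Vol sand = 793 / (2.65 * 1000) = 0.299245 m3
Vol gravel = 1094 / (2.70 * 1000) = 0.405185 m3
Total solid + water volume = 0.958605 m3
Air = (1 - 0.958605) * 100 = 4.14%

4.14


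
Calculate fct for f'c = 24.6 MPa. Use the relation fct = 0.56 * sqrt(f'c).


fct = 0.56 * sqrt(24.6)
= 0.56 * 4.96
= 2.778 MPa

2.778


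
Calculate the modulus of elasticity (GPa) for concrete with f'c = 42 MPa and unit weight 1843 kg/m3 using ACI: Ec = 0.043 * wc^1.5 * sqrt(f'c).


Ec = 0.043 * 1843^1.5 * sqrt(42) / 1000
= 22.05 GPa

22.05


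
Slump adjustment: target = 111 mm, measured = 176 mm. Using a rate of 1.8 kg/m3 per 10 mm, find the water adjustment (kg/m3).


Difference = 111 - 176 = -65 mm
Water adjustment = -65 * 1.8 / 10 = -11.7 kg/m3

-11.7


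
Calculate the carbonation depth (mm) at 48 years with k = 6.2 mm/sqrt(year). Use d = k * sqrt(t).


depth = k * sqrt(t)
= 6.2 * sqrt(48)
= 42.95 mm

42.95


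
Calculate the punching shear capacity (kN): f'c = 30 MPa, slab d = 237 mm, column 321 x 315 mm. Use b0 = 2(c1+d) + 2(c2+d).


b0 = 2*(321 + 237) + 2*(315 + 237) = 2220 mm
Vc = 0.33 * sqrt(30) * 2220 * 237 / 1000
= 950.99 kN

950.99
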